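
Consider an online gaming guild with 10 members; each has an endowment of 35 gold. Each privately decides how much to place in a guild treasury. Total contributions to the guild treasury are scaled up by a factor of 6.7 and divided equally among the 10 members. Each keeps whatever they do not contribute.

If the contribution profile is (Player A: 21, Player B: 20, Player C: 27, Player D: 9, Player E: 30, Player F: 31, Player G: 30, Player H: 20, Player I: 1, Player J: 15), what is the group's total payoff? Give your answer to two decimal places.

1512.80 gold

Total contributed: 21 + 20 + 27 + 9 + 30 + 31 + 30 + 20 + 1 + 15 = 204; total kept: 10 × 35 − 204 = 146.
The guild treasury pays out 6.7 × 204 = 1366.80 in aggregate.
Group total = 146 + 1366.80 = 1512.80.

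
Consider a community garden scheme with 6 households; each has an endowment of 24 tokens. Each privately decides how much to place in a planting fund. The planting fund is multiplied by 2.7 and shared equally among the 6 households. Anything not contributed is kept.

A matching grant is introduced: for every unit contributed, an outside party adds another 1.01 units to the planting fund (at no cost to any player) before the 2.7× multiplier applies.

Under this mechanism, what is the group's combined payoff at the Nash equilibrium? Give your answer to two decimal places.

144.00 tokens

The effective private return is 2.7 × 2.01 / 6 = 0.9045, which is still under 1, so the mechanism doesn't change anyone's dominant strategy: zero contribution.
At the Nash equilibrium no one contributes; group total payoff = 6 × 24 = 144.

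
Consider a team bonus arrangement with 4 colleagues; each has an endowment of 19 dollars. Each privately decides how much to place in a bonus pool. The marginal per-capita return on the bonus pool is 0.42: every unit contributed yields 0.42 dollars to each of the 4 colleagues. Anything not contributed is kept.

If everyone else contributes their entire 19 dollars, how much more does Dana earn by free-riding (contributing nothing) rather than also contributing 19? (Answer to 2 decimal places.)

11.02 dollars

Switching from a contribution of 19 to 0 lets Dana keep an extra 19 dollars, but lowers the bonus pool by 19, which costs Dana their own share of that drop: 0.42 × 19 = 7.98.
Net gain = 19 − 7.98 = 11.02. The private return per contributed unit (0.42) is below 1, so free-riding is indeed the best response regardless of what the others do.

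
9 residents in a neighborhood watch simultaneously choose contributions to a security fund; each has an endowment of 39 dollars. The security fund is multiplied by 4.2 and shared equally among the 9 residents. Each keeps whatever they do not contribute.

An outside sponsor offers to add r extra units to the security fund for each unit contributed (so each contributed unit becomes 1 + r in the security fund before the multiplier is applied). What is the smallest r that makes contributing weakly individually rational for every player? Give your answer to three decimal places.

With matching at rate r, one contributed unit becomes (1 + r) in the security fund and returns 4.2 × (1 + r) / 9 to the contributor.
Setting this equal to 1: 1 + r = 9/4.2 = 2.1429.
So the minimum matching rate is r = 2.1429 − 1 = 1.143.

1.143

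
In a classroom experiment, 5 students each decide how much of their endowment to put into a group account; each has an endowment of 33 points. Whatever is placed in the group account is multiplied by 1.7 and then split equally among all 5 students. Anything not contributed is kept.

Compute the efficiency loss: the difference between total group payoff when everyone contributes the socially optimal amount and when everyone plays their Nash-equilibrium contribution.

115.50 points

Each contributed unit returns 1.7/5 = 0.3400 to its contributor — below 1 — so contributing 0 is dominant for every player. At the Nash equilibrium everyone keeps their 33, and the group total is 5 × 33 = 165.
Each contributed unit returns 1.700 to the group as a whole (0.3400 to each of 5 players), which exceeds 1, so the social optimum is full contribution: group total = 1.700 × 165 = 280.50.
Efficiency loss = 280.50 − 165 = 115.50.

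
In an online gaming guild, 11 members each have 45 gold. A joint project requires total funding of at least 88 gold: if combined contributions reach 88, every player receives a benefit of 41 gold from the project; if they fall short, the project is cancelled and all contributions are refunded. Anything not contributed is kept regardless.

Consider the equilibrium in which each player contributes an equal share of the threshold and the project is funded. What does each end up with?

78 gold

Equal share of the threshold: 88/11 = 8.
At this profile no one gains by cutting their contribution: any cut drops the total below 88, the project is cancelled, contributions are refunded, and the deviator ends with 45, which is less than 45 − 8 + 41 = 78. Contributing more than 8 just wastes the excess. So contributing exactly 8 is a best response.
Each player's payoff: 45 − 8 + 41 = 78.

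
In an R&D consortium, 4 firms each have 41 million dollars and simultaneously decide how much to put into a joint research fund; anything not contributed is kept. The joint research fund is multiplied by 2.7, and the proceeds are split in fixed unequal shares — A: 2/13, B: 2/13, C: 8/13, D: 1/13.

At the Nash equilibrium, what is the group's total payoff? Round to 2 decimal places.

233.70 million dollars

Player j's private return per contributed unit is 2.7 × (j's share). Contributing is weakly dominant for j when that share is at least 1/2.7 = 0.3704, and contributing 0 is dominant otherwise.
Only C (8/13) clears that bar, contributing 41; the remaining 3 contribute 0. Total contributed: 41.
The joint research fund pays out 2.7 × 41 = 110.70 in total (split across the unequal shares, but the aggregate is all that matters for the group sum).
The 3 free-riders keep 41 each, adding 123. Group total = 123 + 110.70 = 233.70.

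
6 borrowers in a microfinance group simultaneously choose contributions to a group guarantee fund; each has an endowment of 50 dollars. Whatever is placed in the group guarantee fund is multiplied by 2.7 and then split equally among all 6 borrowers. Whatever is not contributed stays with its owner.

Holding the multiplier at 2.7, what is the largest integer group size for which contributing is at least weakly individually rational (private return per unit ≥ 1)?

2

Private return per unit is 2.7/(group size), which is ≥ 1 whenever the group size is ≤ 2.7.
The largest such integer is 2.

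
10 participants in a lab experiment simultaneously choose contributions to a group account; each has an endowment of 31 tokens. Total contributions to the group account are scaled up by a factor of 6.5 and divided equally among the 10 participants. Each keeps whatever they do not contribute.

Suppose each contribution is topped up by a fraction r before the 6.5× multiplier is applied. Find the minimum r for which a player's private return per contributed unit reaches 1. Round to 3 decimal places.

With matching at rate r, one contributed unit becomes (1 + r) in the group account and returns 6.5 × (1 + r) / 10 to the contributor.
Setting this equal to 1: 1 + r = 10/6.5 = 1.5385.
So the minimum matching rate is r = 1.5385 − 1 = 0.538.

0.538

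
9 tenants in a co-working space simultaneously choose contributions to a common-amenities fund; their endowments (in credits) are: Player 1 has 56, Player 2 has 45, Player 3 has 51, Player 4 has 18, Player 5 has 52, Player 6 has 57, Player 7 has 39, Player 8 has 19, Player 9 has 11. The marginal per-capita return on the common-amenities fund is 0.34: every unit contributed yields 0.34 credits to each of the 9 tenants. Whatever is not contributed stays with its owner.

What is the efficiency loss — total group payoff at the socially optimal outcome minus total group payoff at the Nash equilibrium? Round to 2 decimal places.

The private return per contributed unit is 0.34 < 1 for everyone, so the Nash equilibrium is zero contribution and the group total is Σ E_j = 56 + 45 + 51 + 18 + 52 + 57 + 39 + 19 + 11 = 348.
Each contributed unit returns 3.060 to the group, so the social optimum is full contribution by everyone: group total = 3.060 × 348 = 1064.88.
Efficiency loss = (3.060 − 1) × 348 = 716.88.

716.88 credits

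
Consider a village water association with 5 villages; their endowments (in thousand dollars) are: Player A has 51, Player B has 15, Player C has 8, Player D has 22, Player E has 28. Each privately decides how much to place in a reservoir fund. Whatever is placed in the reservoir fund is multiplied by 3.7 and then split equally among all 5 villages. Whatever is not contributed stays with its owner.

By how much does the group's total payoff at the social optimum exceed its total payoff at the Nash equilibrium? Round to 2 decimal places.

334.80 thousand dollars

The private return per contributed unit is 3.7/5 = 0.7400 < 1 for every player regardless of endowment, so the Nash equilibrium is zero contribution and the group total is Σ E_j = 51 + 15 + 8 + 22 + 28 = 124.
Each contributed unit returns 3.700 to the group, so the social optimum is full contribution by everyone: group total = 3.700 × 124 = 458.80.
Efficiency loss = (3.700 − 1) × 124 = 334.80.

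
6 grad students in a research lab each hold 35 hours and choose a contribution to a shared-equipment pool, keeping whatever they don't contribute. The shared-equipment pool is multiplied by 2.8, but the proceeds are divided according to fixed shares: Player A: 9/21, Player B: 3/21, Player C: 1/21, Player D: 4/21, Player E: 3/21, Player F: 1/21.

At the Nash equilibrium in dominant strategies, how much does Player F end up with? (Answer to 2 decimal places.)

39.67 hours

For player j, contributing a unit is worthwhile iff 2.8 × (j's share) ≥ 1, i.e. iff j's share is at least 0.3571.
The only share above 0.3571 is Player A's 9/21, contributing 35; the remaining 5 contribute 0. Total contributed: 35.
Player F keeps 35 and receives 2.8 × 35 × 1/21 = 4.67 from the shared-equipment pool, for a payoff of 39.67.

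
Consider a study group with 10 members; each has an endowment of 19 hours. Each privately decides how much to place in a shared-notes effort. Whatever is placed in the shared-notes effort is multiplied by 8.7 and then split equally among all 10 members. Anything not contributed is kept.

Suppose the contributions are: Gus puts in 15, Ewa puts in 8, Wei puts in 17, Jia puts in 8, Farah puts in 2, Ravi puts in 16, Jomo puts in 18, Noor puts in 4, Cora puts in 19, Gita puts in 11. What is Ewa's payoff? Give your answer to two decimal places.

Total contributed: 15 + 8 + 17 + 8 + 2 + 16 + 18 + 4 + 19 + 11 = 118.
Each receives 8.7 × 118 / 10 = 102.66 from the shared-notes effort.
Ewa keeps 19 − 8 = 11, so Ewa's payoff is 11 + 102.66 = 113.66.

113.66 hours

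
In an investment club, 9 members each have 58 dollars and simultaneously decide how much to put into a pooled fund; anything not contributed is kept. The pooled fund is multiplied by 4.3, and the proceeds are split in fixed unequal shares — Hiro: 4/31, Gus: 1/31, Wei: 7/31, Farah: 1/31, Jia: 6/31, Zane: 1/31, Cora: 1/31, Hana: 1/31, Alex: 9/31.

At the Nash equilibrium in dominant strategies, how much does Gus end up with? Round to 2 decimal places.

Each unit j contributes comes back to j as 4.3 × (j's share), so j prefers to contribute only if that share exceeds 1/4.3 = 0.2326; otherwise keeping the unit dominates.
Only Alex (9/31) clears that bar, contributing 58; the remaining 8 contribute 0. Total contributed: 58.
Gus keeps 58 and receives 4.3 × 58 × 1/31 = 8.05 from the pooled fund, for a payoff of 66.05.

66.05 dollars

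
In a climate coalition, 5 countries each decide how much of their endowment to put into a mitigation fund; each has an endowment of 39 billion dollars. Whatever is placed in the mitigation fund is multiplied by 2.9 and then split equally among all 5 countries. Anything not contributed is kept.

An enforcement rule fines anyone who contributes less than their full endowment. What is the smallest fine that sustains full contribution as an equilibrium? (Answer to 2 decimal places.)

16.38 billion dollars

Given the others contribute fully, the best deviation is to contribute 0 (any partial contribution still incurs the fine and gives up units whose private return 0.5800 is below 1).
Deviating from 39 to 0 saves 39 billion dollars but forfeits the deviator's share of the drop in the mitigation fund: 2.9/5 × 39 = 22.62.
So the deviation gain is 39 − 22.62 = 16.38, and the fine must be at least 16.38 billion dollars to wipe it out.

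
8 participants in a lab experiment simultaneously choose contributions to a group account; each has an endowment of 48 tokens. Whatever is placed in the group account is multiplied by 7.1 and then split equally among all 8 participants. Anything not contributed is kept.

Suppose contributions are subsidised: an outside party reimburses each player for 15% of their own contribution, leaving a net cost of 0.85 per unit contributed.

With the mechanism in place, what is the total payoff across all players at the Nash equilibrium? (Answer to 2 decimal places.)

Under the mechanism each unit contributed yields (7.1/8) / 0.85 = 1.0441 back to its contributor per unit of net cost, which exceeds 1, making full contribution the dominant choice for everyone.
So the Nash equilibrium is full contribution by all 8; the group earns 8 × (48 × 0.15 + 7.1 × 48) = 2784.00.

2784.00 tokens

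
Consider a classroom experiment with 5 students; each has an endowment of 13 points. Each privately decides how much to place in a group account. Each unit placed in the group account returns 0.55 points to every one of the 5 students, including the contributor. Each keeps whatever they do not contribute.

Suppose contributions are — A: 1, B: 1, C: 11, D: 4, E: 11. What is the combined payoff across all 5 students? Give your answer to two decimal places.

Total contributed: 1 + 1 + 11 + 4 + 11 = 28; total kept: 5 × 13 − 28 = 37.
The group account pays out 0.55 × 5 × 28 = 77.00 in aggregate.
Group total = 37 + 77.00 = 114.00.

114.00 points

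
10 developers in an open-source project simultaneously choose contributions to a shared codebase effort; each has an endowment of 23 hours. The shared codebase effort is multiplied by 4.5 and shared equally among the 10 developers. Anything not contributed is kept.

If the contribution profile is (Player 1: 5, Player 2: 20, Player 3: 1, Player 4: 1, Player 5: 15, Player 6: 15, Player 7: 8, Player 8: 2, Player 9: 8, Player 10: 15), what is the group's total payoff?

545.00 hours

Total contributed: 5 + 20 + 1 + 1 + 15 + 15 + 8 + 2 + 8 + 15 = 90; total kept: 10 × 23 − 90 = 140.
The shared codebase effort pays out 4.5 × 90 = 405.00 in aggregate.
Group total = 140 + 405.00 = 545.00.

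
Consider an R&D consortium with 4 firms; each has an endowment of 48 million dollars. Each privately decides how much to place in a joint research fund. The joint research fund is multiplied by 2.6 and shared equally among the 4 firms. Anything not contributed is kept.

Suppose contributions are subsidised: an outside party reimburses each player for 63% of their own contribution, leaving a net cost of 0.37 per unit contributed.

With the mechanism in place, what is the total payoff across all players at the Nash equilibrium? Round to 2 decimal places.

620.16 million dollars

Under the mechanism each unit contributed yields (2.6/4) / 0.37 = 1.7568 back to its contributor per unit of net cost, which exceeds 1, making full contribution the dominant choice for everyone.
At the Nash equilibrium everyone contributes 48. Group total payoff = 4 × (48 × 0.63 + 2.6 × 48) = 620.16.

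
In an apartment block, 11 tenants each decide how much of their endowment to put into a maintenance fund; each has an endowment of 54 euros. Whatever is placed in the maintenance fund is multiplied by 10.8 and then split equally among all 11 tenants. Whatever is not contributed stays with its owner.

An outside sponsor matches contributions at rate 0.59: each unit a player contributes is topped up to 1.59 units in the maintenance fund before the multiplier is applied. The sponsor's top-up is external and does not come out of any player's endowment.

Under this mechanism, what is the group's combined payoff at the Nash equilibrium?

10200.17 euros

Under the mechanism each unit contributed yields 10.8 × 1.59 / 11 = 1.5611 back to its contributor per unit of net cost, which exceeds 1, making full contribution the dominant choice for everyone.
So the Nash equilibrium is full contribution by all 11; the group earns 10.8 × 1.59 × 594 = 10200.17.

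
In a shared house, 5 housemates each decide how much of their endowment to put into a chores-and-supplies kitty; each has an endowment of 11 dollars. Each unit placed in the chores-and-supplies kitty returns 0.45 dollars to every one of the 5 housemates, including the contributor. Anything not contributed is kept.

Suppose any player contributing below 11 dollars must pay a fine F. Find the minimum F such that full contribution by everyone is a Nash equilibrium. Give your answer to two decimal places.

Given the others contribute fully, the best deviation is to contribute 0 (any partial contribution still incurs the fine and gives up units whose private return 0.45 is below 1).
Deviating from 11 to 0 saves 11 dollars but forfeits the deviator's share of the drop in the chores-and-supplies kitty: 0.45 × 11 = 4.95.
So the deviation gain is 11 − 4.95 = 6.05, and the fine must be at least 6.05 dollars to wipe it out.

6.05 dollars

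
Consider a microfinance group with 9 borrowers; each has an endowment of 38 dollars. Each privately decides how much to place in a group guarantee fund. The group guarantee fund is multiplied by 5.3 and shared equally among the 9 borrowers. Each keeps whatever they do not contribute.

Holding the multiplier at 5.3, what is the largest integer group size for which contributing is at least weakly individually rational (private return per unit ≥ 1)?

Private return per unit is 5.3/(group size), which is ≥ 1 whenever the group size is ≤ 5.3.
The largest such integer is 5.

5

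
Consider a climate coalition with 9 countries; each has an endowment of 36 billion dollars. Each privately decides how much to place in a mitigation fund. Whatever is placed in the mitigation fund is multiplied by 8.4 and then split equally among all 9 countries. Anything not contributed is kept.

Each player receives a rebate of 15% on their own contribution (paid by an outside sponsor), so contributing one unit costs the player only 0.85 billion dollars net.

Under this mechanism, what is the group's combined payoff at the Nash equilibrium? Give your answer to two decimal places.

The effective private return per unit is now (8.4/9) / 0.85 = 1.0980 > 1, so every player's dominant strategy flips to full contribution.
So the Nash equilibrium is full contribution by all 9; the group earns 9 × (36 × 0.15 + 8.4 × 36) = 2770.20.

2770.20 billion dollars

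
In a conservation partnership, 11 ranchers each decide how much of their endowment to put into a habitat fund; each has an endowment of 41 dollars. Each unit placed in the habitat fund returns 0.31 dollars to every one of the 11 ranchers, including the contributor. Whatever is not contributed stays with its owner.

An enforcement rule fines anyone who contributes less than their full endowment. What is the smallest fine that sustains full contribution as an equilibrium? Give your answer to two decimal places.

Given the others contribute fully, the best deviation is to contribute 0 (any partial contribution still incurs the fine and gives up units whose private return 0.31 is below 1).
Deviating from 41 to 0 saves 41 dollars but forfeits the deviator's share of the drop in the habitat fund: 0.31 × 41 = 12.71.
So the deviation gain is 41 − 12.71 = 28.29, and the fine must be at least 28.29 dollars to wipe it out.

28.29 dollars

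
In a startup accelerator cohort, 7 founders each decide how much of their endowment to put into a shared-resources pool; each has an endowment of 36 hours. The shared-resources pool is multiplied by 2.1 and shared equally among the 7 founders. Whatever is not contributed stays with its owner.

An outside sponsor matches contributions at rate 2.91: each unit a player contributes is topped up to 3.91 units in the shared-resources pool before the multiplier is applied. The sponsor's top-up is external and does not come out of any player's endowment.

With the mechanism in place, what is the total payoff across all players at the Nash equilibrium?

The effective private return per unit is now 2.1 × 3.91 / 7 = 1.1730 > 1, so every player's dominant strategy flips to full contribution.
At the Nash equilibrium everyone contributes 36. Group total payoff = 2.1 × 3.91 × 252 = 2069.17.

2069.17 hours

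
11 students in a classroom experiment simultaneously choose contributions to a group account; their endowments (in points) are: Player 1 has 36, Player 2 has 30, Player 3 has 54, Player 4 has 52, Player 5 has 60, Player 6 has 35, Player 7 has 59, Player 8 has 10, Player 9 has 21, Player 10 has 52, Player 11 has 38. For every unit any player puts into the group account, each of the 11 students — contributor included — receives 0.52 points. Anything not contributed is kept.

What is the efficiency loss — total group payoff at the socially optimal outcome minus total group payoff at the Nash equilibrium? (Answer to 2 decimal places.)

The private return per contributed unit is 0.52 < 1 for everyone, so the Nash equilibrium is zero contribution and the group total is Σ E_j = 36 + 30 + 54 + 52 + 60 + 35 + 59 + 10 + 21 + 52 + 38 = 447.
Each contributed unit returns 5.720 to the group, so the social optimum is full contribution by everyone: group total = 5.720 × 447 = 2556.84.
Efficiency loss = (5.720 − 1) × 447 = 2109.84.

2109.84 points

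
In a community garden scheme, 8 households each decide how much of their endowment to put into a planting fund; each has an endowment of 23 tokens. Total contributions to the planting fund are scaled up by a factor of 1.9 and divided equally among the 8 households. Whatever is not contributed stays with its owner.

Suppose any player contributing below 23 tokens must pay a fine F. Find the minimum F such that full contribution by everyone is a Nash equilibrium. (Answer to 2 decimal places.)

17.54 tokens

Given the others contribute fully, the best deviation is to contribute 0 (any partial contribution still incurs the fine and gives up units whose private return 0.2375 is below 1).
Deviating from 23 to 0 saves 23 tokens but forfeits the deviator's share of the drop in the planting fund: 1.9/8 × 23 = 5.46.
So the deviation gain is 23 − 5.46 = 17.54, and the fine must be at least 17.54 tokens to wipe it out.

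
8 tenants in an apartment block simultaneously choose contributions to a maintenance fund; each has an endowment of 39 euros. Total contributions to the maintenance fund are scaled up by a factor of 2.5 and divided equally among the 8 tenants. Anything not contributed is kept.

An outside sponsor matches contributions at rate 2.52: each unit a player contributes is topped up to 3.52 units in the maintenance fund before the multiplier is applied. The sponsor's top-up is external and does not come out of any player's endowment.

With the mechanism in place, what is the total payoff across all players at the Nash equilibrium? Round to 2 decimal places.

Under the mechanism each unit contributed yields 2.5 × 3.52 / 8 = 1.1000 back to its contributor per unit of net cost, which exceeds 1, making full contribution the dominant choice for everyone.
At the Nash equilibrium everyone contributes 39. Group total payoff = 2.5 × 3.52 × 312 = 2745.60.

2745.60 euros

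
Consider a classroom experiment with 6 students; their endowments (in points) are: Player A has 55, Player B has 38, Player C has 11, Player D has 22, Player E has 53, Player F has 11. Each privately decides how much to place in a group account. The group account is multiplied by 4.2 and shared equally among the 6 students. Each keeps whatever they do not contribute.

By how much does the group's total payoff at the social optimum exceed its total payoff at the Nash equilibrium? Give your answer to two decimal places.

The private return per contributed unit is 4.2/6 = 0.7000 < 1 for every player regardless of endowment, so the Nash equilibrium is zero contribution and the group total is Σ E_j = 55 + 38 + 11 + 22 + 53 + 11 = 190.
Each contributed unit returns 4.200 to the group, so the social optimum is full contribution by everyone: group total = 4.200 × 190 = 798.00.
Efficiency loss = (4.200 − 1) × 190 = 608.00.

608.00 points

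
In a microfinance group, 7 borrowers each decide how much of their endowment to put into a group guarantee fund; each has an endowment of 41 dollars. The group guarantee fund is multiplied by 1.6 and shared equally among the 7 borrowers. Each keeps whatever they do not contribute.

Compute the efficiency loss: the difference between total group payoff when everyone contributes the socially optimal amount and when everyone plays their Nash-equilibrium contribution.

Each contributed unit returns 1.6/7 = 0.2286 to its contributor — below 1 — so contributing 0 is dominant for every player. At the Nash equilibrium everyone keeps their 41, and the group total is 7 × 41 = 287.
Each contributed unit returns 1.600 to the group as a whole (0.2286 to each of 7 players), which exceeds 1, so the social optimum is full contribution: group total = 1.600 × 287 = 459.20.
Efficiency loss = 459.20 − 287 = 172.20.

172.20 dollars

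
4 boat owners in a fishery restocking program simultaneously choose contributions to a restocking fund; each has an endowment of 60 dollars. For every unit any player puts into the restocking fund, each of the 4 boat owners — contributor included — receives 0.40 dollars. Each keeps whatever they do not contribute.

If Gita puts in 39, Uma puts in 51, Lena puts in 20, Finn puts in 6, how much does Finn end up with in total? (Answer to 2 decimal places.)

100.40 dollars

Total contributed: 39 + 51 + 20 + 6 = 116.
Each receives 0.40 × 116 = 46.40 from the restocking fund.
Finn keeps 60 − 6 = 54, so Finn's payoff is 54 + 46.40 = 100.40.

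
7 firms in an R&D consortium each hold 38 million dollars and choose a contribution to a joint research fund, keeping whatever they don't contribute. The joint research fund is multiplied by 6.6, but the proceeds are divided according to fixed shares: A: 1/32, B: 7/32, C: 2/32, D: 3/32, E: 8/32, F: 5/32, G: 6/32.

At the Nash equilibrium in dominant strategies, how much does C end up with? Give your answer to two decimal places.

For player j, contributing a unit is worthwhile iff 6.6 × (j's share) ≥ 1, i.e. iff j's share is at least 0.1515.
The shares above 0.1515 belong to B, E, F and G, contributing 38 each; the remaining 3 contribute 0. Total contributed: 152.
C keeps 38 and receives 6.6 × 152 × 2/32 = 62.70 from the joint research fund, for a payoff of 100.70.

100.70 million dollars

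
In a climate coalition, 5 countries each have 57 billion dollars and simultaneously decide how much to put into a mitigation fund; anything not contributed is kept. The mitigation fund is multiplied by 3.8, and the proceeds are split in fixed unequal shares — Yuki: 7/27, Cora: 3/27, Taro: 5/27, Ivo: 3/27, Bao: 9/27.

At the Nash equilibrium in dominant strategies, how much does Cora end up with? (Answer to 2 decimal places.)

81.07 billion dollars

A player with share s gets back 3.8·s per unit contributed, so full contribution is dominant for anyone with s > 1/3.8 = 0.2632 and zero contribution is dominant for anyone below.
Only Bao (9/27) clears that bar, contributing 57; the remaining 4 contribute 0. Total contributed: 57.
Cora keeps 57 and receives 3.8 × 57 × 3/27 = 24.07 from the mitigation fund, for a payoff of 81.07.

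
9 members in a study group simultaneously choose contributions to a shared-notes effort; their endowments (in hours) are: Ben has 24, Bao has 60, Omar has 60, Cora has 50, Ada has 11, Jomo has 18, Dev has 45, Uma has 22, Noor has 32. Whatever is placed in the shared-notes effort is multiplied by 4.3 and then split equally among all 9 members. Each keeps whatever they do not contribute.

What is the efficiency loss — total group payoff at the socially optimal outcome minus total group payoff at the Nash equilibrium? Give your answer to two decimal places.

1062.60 hours

The private return per contributed unit is 4.3/9 = 0.4778 < 1 for every player regardless of endowment, so the Nash equilibrium is zero contribution and the group total is Σ E_j = 24 + 60 + 60 + 50 + 11 + 18 + 45 + 22 + 32 = 322.
Each contributed unit returns 4.300 to the group, so the social optimum is full contribution by everyone: group total = 4.300 × 322 = 1384.60.
Efficiency loss = (4.300 − 1) × 322 = 1062.60.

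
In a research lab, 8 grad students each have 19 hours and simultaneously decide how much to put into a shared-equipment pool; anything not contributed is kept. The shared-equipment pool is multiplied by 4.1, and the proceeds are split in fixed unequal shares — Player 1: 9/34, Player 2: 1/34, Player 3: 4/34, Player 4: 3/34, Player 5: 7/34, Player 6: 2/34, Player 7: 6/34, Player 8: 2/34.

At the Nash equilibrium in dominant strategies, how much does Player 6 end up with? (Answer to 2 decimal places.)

Player j's private return per contributed unit is 4.1 × (j's share). Contributing is weakly dominant for j when that share is at least 1/4.1 = 0.2439, and contributing 0 is dominant otherwise.
The only share above 0.2439 is Player 1's 9/34, contributing 19; the remaining 7 contribute 0. Total contributed: 19.
Player 6 keeps 19 and receives 4.1 × 19 × 2/34 = 4.58 from the shared-equipment pool, for a payoff of 23.58.

23.58 hours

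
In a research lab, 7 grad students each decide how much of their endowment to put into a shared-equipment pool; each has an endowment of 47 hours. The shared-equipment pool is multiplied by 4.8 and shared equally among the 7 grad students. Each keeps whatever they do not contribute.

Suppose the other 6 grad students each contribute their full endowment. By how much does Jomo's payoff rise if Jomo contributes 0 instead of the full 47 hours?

Switching from a contribution of 47 to 0 lets Jomo keep an extra 47 hours, but lowers the shared-equipment pool by 47, which costs Jomo their own share of that drop: 4.8/7 × 47 = 32.23.
Net gain = 47 − 32.23 = 14.77. The private return per contributed unit (0.6857) is below 1, so free-riding is indeed the best response regardless of what the others do.

14.77 hours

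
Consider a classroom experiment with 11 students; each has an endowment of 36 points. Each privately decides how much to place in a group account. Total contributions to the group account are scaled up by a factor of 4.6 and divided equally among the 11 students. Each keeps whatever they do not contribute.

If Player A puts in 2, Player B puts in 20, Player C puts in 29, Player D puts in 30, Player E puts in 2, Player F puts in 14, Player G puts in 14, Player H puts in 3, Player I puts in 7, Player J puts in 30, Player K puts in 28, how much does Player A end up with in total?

108.85 points

Total contributed: 2 + 20 + 29 + 30 + 2 + 14 + 14 + 3 + 7 + 30 + 28 = 179.
Each receives 4.6 × 179 / 11 = 74.85 from the group account.
Player A keeps 36 − 2 = 34, so Player A's payoff is 34 + 74.85 = 108.85.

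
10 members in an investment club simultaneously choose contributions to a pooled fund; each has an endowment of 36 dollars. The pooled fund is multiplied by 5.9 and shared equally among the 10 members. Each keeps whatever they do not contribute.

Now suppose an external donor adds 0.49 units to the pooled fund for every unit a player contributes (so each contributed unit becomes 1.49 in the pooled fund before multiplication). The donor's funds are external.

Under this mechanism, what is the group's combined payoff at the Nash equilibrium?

360.00 dollars

Even with the mechanism, each unit contributed returns only 5.9 × 1.49 / 10 = 0.8791 per unit of net cost, so contributing nothing is still dominant.
At the Nash equilibrium no one contributes; group total payoff = 10 × 36 = 360.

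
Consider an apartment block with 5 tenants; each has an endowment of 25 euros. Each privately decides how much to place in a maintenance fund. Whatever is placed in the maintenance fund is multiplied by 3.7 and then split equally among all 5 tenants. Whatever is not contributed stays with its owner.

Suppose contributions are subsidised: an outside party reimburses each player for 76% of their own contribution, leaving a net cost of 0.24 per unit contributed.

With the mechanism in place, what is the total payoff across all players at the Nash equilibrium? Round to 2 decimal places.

557.50 euros

The effective private return per unit is now (3.7/5) / 0.24 = 3.0833 > 1, so every player's dominant strategy flips to full contribution.
So the Nash equilibrium is full contribution by all 5; the group earns 5 × (25 × 0.76 + 3.7 × 25) = 557.50.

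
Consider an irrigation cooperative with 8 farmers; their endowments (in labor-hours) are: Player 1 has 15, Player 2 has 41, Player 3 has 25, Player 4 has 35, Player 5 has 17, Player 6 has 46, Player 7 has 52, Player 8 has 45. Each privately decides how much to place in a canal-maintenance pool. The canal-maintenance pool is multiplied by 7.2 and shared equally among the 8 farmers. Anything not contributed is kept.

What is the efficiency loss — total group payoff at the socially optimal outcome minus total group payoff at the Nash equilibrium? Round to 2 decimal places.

The private return per contributed unit is 7.2/8 = 0.9000 < 1 for every player regardless of endowment, so the Nash equilibrium is zero contribution and the group total is Σ E_j = 15 + 41 + 25 + 35 + 17 + 46 + 52 + 45 = 276.
Each contributed unit returns 7.200 to the group, so the social optimum is full contribution by everyone: group total = 7.200 × 276 = 1987.20.
Efficiency loss = (7.200 − 1) × 276 = 1711.20.

1711.20 labor-hours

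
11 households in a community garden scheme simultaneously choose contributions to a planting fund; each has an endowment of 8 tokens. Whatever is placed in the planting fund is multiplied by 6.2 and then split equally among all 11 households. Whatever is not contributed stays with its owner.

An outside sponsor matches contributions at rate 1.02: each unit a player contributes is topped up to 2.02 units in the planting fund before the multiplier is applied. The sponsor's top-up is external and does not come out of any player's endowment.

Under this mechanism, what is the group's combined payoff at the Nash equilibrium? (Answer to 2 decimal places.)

With the mechanism, a contributed unit returns 6.2 × 2.02 / 11 = 1.1385 per unit of net cost to the contributor — now above 1 — so contributing fully is weakly dominant for every player.
At the Nash equilibrium everyone contributes 8. Group total payoff = 6.2 × 2.02 × 88 = 1102.11.

1102.11 tokens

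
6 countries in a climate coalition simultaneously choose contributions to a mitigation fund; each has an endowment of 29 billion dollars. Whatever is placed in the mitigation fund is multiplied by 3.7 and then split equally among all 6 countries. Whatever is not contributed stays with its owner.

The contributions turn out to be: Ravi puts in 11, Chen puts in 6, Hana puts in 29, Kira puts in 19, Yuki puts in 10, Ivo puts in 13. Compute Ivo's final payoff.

Total contributed: 11 + 6 + 29 + 19 + 10 + 13 = 88.
Each receives 3.7 × 88 / 6 = 54.27 from the mitigation fund.
Ivo keeps 29 − 13 = 16, so Ivo's payoff is 16 + 54.27 = 70.27.

70.27 billion dollars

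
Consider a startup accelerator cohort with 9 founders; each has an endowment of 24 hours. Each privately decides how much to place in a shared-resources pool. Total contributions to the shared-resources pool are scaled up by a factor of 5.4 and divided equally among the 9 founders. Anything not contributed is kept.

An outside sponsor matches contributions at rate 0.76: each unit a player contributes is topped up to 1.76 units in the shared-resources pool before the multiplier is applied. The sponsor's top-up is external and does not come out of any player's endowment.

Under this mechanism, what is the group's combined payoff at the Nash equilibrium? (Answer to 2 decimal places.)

The effective private return per unit is now 5.4 × 1.76 / 9 = 1.0560 > 1, so every player's dominant strategy flips to full contribution.
At the Nash equilibrium everyone contributes 24. Group total payoff = 5.4 × 1.76 × 216 = 2052.86.

2052.86 hours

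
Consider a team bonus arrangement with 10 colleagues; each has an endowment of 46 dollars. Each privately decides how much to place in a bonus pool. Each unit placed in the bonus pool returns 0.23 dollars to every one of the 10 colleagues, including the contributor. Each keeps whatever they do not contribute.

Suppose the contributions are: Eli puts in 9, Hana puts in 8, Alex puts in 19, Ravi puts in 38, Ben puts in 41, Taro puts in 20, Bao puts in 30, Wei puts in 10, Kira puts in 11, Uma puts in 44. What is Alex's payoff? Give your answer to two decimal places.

Total contributed: 9 + 8 + 19 + 38 + 41 + 20 + 30 + 10 + 11 + 44 = 230.
Each receives 0.23 × 230 = 52.90 from the bonus pool.
Alex keeps 46 − 19 = 27, so Alex's payoff is 27 + 52.90 = 79.90.

79.90 dollars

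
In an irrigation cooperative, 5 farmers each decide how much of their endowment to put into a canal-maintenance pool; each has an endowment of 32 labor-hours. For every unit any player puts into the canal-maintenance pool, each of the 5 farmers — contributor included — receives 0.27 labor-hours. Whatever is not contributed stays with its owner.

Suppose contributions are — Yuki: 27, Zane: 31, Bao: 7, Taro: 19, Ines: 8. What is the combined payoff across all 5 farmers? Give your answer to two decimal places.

Total contributed: 27 + 31 + 7 + 19 + 8 = 92; total kept: 5 × 32 − 92 = 68.
The canal-maintenance pool pays out 0.27 × 5 × 92 = 124.20 in aggregate.
Group total = 68 + 124.20 = 192.20.

192.20 labor-hours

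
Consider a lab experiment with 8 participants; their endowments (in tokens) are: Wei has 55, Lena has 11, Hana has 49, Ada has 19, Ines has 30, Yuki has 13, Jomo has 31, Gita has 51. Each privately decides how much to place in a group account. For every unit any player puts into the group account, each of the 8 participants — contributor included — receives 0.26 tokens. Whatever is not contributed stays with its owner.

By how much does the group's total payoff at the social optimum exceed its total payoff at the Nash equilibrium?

279.72 tokens

The private return per contributed unit is 0.26 < 1 for everyone, so the Nash equilibrium is zero contribution and the group total is Σ E_j = 55 + 11 + 49 + 19 + 30 + 13 + 31 + 51 = 259.
Each contributed unit returns 2.080 to the group, so the social optimum is full contribution by everyone: group total = 2.080 × 259 = 538.72.
Efficiency loss = (2.080 − 1) × 259 = 279.72.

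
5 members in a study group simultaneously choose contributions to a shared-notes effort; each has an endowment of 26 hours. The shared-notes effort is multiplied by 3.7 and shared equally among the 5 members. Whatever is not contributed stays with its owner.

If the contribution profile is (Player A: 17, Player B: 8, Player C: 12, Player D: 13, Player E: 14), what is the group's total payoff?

302.80 hours

Total contributed: 17 + 8 + 12 + 13 + 14 = 64; total kept: 5 × 26 − 64 = 66.
The shared-notes effort pays out 3.7 × 64 = 236.80 in aggregate.
Group total = 66 + 236.80 = 302.80.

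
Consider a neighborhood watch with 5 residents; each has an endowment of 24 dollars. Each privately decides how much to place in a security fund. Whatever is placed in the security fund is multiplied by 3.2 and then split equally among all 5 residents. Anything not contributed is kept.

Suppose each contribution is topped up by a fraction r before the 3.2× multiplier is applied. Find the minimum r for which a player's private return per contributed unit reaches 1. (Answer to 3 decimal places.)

0.563

With matching at rate r, one contributed unit becomes (1 + r) in the security fund and returns 3.2 × (1 + r) / 5 to the contributor.
Setting this equal to 1: 1 + r = 5/3.2 = 1.5625.
So the minimum matching rate is r = 1.5625 − 1 = 0.563.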